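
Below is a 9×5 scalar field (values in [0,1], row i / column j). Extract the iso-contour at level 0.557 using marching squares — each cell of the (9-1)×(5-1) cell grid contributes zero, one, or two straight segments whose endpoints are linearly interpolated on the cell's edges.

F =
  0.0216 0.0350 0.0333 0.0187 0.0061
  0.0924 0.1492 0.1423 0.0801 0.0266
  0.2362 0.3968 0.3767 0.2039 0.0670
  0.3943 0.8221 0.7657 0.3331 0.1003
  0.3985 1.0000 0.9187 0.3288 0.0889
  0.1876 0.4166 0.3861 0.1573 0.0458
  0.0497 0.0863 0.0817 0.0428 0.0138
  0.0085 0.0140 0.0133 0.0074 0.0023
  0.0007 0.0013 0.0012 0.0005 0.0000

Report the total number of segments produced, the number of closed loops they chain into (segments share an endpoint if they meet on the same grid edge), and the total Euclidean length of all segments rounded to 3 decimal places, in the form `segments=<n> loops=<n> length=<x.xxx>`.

segments=8 loops=1 length=7.596

cell (2,0): code 0100 → (2.377,1.000)–(3.000,0.380)
cell (2,1): code 1100 → (2.463,2.000)–(2.377,1.000)
cell (2,2): code 1000 → (3.000,2.482)–(2.463,2.000)
cell (3,0): code 0110 → (3.000,0.380)–(4.000,0.264)
cell (3,2): code 1001 → (4.000,2.613)–(3.000,2.482)
cell (4,0): code 0010 → (4.000,0.264)–(4.759,1.000)
cell (4,1): code 0011 → (4.759,1.000)–(4.679,2.000)
cell (4,2): code 0001 → (4.679,2.000)–(4.000,2.613)
total: 8 segments, chained into 1 closed loop(s), length Σ = 7.595539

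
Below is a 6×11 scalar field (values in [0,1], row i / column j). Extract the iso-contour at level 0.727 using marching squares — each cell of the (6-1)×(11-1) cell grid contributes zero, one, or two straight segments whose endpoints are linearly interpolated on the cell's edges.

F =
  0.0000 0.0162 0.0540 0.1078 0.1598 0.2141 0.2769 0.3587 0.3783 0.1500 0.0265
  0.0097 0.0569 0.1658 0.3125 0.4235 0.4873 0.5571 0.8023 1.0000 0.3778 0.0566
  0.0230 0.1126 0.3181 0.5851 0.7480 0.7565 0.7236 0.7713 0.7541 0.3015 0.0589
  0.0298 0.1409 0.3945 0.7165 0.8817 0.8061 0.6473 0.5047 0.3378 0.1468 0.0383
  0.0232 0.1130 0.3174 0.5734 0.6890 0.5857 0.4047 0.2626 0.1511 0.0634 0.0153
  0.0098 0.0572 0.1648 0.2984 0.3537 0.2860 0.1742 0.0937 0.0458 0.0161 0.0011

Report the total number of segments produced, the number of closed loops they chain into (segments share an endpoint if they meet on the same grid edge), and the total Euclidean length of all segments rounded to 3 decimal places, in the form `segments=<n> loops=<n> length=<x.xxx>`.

cell (0,6): code 0100 → (0.830,7.000)–(1.000,6.693)
cell (0,7): code 1100 → (0.561,8.000)–(0.830,7.000)
cell (0,8): code 1000 → (1.000,8.439)–(0.561,8.000)
cell (1,3): code 0100 → (1.935,4.000)–(2.000,3.871)
cell (1,4): code 1100 → (1.890,5.000)–(1.935,4.000)
cell (1,5): code 1000 → (2.000,5.897)–(1.890,5.000)
cell (1,6): code 0110 → (1.000,6.693)–(2.000,6.071)
cell (1,8): code 1001 → (2.000,8.060)–(1.000,8.439)
cell (2,3): code 0110 → (2.000,3.871)–(3.000,3.064)
cell (2,5): code 1001 → (3.000,5.498)–(2.000,5.897)
cell (2,6): code 0010 → (2.000,6.071)–(2.166,7.000)
cell (2,7): code 0011 → (2.166,7.000)–(2.065,8.000)
cell (2,8): code 0001 → (2.065,8.000)–(2.000,8.060)
cell (3,3): code 0010 → (3.000,3.064)–(3.803,4.000)
cell (3,4): code 0011 → (3.803,4.000)–(3.359,5.000)
cell (3,5): code 0001 → (3.359,5.000)–(3.000,5.498)
total: 16 segments, chained into 2 closed loop(s), length Σ = 13.643043

segments=16 loops=2 length=13.643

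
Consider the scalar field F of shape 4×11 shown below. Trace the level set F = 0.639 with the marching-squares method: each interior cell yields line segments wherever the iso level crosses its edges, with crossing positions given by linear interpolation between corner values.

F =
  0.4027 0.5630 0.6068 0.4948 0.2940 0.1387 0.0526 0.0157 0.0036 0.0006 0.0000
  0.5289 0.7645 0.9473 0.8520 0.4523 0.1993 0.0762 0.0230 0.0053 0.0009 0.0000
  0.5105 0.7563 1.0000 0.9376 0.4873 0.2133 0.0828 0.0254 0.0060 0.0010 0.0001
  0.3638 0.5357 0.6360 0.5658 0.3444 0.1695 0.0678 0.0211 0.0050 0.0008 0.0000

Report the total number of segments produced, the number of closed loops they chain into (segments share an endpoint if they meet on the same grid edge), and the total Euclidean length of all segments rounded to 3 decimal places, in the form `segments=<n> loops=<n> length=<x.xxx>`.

segments=10 loops=1 length=9.589

cell (0,0): code 0100 → (0.377,1.000)–(1.000,0.467)
cell (0,1): code 1100 → (0.095,2.000)–(0.377,1.000)
cell (0,2): code 1100 → (0.404,3.000)–(0.095,2.000)
cell (0,3): code 1000 → (1.000,3.533)–(0.404,3.000)
cell (1,0): code 0110 → (1.000,0.467)–(2.000,0.523)
cell (1,3): code 1001 → (2.000,3.663)–(1.000,3.533)
cell (2,0): code 0010 → (2.000,0.523)–(2.532,1.000)
cell (2,1): code 0011 → (2.532,1.000)–(2.992,2.000)
cell (2,2): code 0011 → (2.992,2.000)–(2.803,3.000)
cell (2,3): code 0001 → (2.803,3.000)–(2.000,3.663)
total: 10 segments, chained into 1 closed loop(s), length Σ = 9.589463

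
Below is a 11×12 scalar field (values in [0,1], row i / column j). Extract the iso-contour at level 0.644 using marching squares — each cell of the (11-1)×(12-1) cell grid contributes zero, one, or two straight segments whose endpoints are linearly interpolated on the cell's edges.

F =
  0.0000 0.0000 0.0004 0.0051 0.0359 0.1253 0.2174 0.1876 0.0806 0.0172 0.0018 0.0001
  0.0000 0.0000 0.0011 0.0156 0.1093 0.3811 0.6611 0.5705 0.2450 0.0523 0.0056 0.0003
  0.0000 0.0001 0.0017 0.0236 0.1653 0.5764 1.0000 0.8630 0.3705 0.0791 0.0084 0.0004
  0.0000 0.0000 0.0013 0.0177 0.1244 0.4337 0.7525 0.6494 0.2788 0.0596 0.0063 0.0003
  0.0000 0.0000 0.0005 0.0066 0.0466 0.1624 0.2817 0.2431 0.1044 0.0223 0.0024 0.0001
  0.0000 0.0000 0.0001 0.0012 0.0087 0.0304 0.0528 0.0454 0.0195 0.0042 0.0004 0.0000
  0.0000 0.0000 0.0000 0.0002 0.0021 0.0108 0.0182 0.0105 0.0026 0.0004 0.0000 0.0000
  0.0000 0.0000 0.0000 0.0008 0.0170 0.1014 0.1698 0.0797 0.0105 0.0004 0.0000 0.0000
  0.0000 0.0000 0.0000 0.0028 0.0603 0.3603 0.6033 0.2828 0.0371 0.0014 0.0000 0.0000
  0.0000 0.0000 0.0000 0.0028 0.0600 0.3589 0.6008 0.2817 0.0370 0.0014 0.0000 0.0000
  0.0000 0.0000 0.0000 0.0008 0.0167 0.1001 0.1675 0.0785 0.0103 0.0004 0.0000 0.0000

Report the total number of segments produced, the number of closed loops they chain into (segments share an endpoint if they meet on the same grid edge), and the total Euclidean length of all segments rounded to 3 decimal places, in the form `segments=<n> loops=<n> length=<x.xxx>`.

cell (0,5): code 0100 → (0.961,6.000)–(1.000,5.939)
cell (0,6): code 1000 → (1.000,6.189)–(0.961,6.000)
cell (1,5): code 0110 → (1.000,5.939)–(2.000,5.160)
cell (1,6): code 1101 → (1.251,7.000)–(1.000,6.189)
cell (1,7): code 1000 → (2.000,7.445)–(1.251,7.000)
cell (2,5): code 0110 → (2.000,5.160)–(3.000,5.660)
cell (2,7): code 1001 → (3.000,7.015)–(2.000,7.445)
cell (3,5): code 0010 → (3.000,5.660)–(3.230,6.000)
cell (3,6): code 0011 → (3.230,6.000)–(3.013,7.000)
cell (3,7): code 0001 → (3.013,7.000)–(3.000,7.015)
total: 10 segments, chained into 1 closed loop(s), length Σ = 6.913464

segments=10 loops=1 length=6.913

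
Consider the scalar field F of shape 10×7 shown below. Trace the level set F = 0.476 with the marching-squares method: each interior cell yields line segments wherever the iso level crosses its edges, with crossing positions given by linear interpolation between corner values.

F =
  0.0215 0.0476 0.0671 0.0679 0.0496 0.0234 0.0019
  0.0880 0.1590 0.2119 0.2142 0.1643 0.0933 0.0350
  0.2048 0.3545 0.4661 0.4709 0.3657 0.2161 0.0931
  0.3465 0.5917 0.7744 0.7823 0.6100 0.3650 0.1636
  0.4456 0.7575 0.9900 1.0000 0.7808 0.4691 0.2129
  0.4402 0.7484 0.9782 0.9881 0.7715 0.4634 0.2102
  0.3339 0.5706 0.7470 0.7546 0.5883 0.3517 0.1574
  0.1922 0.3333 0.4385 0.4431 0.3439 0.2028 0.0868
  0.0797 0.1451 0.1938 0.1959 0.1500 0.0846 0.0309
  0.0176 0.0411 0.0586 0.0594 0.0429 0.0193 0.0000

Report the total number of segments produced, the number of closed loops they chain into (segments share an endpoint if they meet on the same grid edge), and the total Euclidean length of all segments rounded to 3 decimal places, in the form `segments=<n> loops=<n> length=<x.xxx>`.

cell (2,0): code 0100 → (2.512,1.000)–(3.000,0.528)
cell (2,1): code 1100 → (2.032,2.000)–(2.512,1.000)
cell (2,2): code 1100 → (2.016,3.000)–(2.032,2.000)
cell (2,3): code 1100 → (2.451,4.000)–(2.016,3.000)
cell (2,4): code 1000 → (3.000,4.547)–(2.451,4.000)
cell (3,0): code 0110 → (3.000,0.528)–(4.000,0.097)
cell (3,4): code 1001 → (4.000,4.978)–(3.000,4.547)
cell (4,0): code 0110 → (4.000,0.097)–(5.000,0.116)
cell (4,4): code 1001 → (5.000,4.959)–(4.000,4.978)
cell (5,0): code 0110 → (5.000,0.116)–(6.000,0.600)
cell (5,4): code 1001 → (6.000,4.475)–(5.000,4.959)
cell (6,0): code 0010 → (6.000,0.600)–(6.399,1.000)
cell (6,1): code 0011 → (6.399,1.000)–(6.878,2.000)
cell (6,2): code 0011 → (6.878,2.000)–(6.894,3.000)
cell (6,3): code 0011 → (6.894,3.000)–(6.459,4.000)
cell (6,4): code 0001 → (6.459,4.000)–(6.000,4.475)
total: 16 segments, chained into 1 closed loop(s), length Σ = 15.478345

segments=16 loops=1 length=15.478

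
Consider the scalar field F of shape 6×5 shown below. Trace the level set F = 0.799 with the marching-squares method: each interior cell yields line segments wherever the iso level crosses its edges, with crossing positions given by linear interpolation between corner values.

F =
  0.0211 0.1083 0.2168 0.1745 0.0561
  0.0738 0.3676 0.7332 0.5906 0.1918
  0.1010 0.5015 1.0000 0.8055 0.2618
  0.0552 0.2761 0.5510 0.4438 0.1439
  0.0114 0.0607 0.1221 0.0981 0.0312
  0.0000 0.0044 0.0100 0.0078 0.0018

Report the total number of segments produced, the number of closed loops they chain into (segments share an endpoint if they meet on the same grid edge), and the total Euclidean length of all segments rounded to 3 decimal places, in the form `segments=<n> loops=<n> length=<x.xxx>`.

segments=6 loops=1 length=3.834

cell (1,1): code 0100 → (1.247,2.000)–(2.000,1.597)
cell (1,2): code 1100 → (1.970,3.000)–(1.247,2.000)
cell (1,3): code 1000 → (2.000,3.012)–(1.970,3.000)
cell (2,1): code 0010 → (2.000,1.597)–(2.448,2.000)
cell (2,2): code 0011 → (2.448,2.000)–(2.018,3.000)
cell (2,3): code 0001 → (2.018,3.000)–(2.000,3.012)
total: 6 segments, chained into 1 closed loop(s), length Σ = 3.833545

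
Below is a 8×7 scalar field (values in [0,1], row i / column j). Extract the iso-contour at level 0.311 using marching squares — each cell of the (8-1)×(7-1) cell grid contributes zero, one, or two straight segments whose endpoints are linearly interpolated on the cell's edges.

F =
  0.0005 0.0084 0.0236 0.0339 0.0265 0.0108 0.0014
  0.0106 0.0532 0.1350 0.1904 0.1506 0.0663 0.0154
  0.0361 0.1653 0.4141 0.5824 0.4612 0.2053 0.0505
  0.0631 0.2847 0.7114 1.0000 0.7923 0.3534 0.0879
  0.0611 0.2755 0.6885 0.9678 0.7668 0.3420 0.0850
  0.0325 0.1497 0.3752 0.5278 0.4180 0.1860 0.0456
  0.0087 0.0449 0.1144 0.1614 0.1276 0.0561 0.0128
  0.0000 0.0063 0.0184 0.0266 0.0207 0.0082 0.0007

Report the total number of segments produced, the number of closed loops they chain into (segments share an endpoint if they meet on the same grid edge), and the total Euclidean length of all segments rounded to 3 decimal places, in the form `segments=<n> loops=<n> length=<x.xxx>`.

segments=16 loops=1 length=13.099

cell (1,1): code 0100 → (1.631,2.000)–(2.000,1.586)
cell (1,2): code 1100 → (1.308,3.000)–(1.631,2.000)
cell (1,3): code 1100 → (1.516,4.000)–(1.308,3.000)
cell (1,4): code 1000 → (2.000,4.587)–(1.516,4.000)
cell (2,1): code 0110 → (2.000,1.586)–(3.000,1.062)
cell (2,4): code 1101 → (2.714,5.000)–(2.000,4.587)
cell (2,5): code 1000 → (3.000,5.160)–(2.714,5.000)
cell (3,1): code 0110 → (3.000,1.062)–(4.000,1.086)
cell (3,5): code 1001 → (4.000,5.121)–(3.000,5.160)
cell (4,1): code 0110 → (4.000,1.086)–(5.000,1.715)
cell (4,4): code 1011 → (5.000,4.461)–(4.199,5.000)
cell (4,5): code 0001 → (4.199,5.000)–(4.000,5.121)
cell (5,1): code 0010 → (5.000,1.715)–(5.246,2.000)
cell (5,2): code 0011 → (5.246,2.000)–(5.592,3.000)
cell (5,3): code 0011 → (5.592,3.000)–(5.368,4.000)
cell (5,4): code 0001 → (5.368,4.000)–(5.000,4.461)
total: 16 segments, chained into 1 closed loop(s), length Σ = 13.099417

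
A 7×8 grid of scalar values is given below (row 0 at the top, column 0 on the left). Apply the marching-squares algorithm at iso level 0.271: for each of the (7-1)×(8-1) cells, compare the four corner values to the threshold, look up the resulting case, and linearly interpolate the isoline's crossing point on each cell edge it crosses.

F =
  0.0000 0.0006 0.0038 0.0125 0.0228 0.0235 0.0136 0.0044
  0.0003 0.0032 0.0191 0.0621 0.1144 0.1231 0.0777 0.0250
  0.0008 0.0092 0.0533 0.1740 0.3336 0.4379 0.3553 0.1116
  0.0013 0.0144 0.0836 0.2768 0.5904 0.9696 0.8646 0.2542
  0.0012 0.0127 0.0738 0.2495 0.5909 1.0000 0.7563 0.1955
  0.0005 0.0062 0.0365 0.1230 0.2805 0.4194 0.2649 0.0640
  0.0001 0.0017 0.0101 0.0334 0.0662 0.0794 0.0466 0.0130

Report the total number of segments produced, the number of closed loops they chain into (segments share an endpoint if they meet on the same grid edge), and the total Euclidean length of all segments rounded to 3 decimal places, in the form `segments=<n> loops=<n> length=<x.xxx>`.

cell (1,3): code 0100 → (1.714,4.000)–(2.000,3.608)
cell (1,4): code 1100 → (1.470,5.000)–(1.714,4.000)
cell (1,5): code 1100 → (1.696,6.000)–(1.470,5.000)
cell (1,6): code 1000 → (2.000,6.346)–(1.696,6.000)
cell (2,2): code 0100 → (2.944,3.000)–(3.000,2.970)
cell (2,3): code 1110 → (2.000,3.608)–(2.944,3.000)
cell (2,6): code 1001 → (3.000,6.972)–(2.000,6.346)
cell (3,2): code 0010 → (3.000,2.970)–(3.212,3.000)
cell (3,3): code 0111 → (3.212,3.000)–(4.000,3.063)
cell (3,6): code 1001 → (4.000,6.865)–(3.000,6.972)
cell (4,3): code 0110 → (4.000,3.063)–(5.000,3.940)
cell (4,5): code 1011 → (5.000,5.961)–(4.988,6.000)
cell (4,6): code 0001 → (4.988,6.000)–(4.000,6.865)
cell (5,3): code 0010 → (5.000,3.940)–(5.044,4.000)
cell (5,4): code 0011 → (5.044,4.000)–(5.436,5.000)
cell (5,5): code 0001 → (5.436,5.000)–(5.000,5.961)
total: 16 segments, chained into 1 closed loop(s), length Σ = 12.265395

segments=16 loops=1 length=12.265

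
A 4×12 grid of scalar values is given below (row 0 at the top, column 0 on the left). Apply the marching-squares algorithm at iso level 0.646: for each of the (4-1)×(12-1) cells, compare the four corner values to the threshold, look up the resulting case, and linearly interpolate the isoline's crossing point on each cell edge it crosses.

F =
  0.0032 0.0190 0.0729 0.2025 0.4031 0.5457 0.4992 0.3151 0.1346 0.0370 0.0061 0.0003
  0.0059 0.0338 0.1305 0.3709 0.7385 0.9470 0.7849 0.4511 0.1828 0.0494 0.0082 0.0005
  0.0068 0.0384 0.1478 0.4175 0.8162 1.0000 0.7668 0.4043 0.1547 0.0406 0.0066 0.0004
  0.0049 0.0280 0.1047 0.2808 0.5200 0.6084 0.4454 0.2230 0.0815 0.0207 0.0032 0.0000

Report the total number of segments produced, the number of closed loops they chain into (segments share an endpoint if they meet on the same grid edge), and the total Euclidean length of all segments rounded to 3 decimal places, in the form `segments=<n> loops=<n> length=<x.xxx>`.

segments=10 loops=1 length=8.575

cell (0,3): code 0100 → (0.724,4.000)–(1.000,3.748)
cell (0,4): code 1100 → (0.250,5.000)–(0.724,4.000)
cell (0,5): code 1100 → (0.514,6.000)–(0.250,5.000)
cell (0,6): code 1000 → (1.000,6.416)–(0.514,6.000)
cell (1,3): code 0110 → (1.000,3.748)–(2.000,3.573)
cell (1,6): code 1001 → (2.000,6.333)–(1.000,6.416)
cell (2,3): code 0010 → (2.000,3.573)–(2.575,4.000)
cell (2,4): code 0011 → (2.575,4.000)–(2.904,5.000)
cell (2,5): code 0011 → (2.904,5.000)–(2.376,6.000)
cell (2,6): code 0001 → (2.376,6.000)–(2.000,6.333)
total: 10 segments, chained into 1 closed loop(s), length Σ = 8.574822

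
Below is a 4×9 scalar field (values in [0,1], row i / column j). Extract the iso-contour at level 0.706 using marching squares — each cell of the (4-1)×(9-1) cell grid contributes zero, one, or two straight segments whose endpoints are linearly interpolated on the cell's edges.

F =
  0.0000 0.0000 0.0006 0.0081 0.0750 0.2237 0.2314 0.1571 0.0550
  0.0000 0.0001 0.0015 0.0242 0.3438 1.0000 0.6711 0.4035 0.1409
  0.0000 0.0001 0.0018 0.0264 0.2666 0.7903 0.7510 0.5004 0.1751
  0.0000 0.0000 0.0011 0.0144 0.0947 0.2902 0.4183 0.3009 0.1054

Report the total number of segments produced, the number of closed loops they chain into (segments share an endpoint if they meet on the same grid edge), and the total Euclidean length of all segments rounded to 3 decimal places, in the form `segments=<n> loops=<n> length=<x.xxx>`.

cell (0,4): code 0100 → (0.621,5.000)–(1.000,4.552)
cell (0,5): code 1000 → (1.000,5.894)–(0.621,5.000)
cell (1,4): code 0110 → (1.000,4.552)–(2.000,4.839)
cell (1,5): code 1101 → (1.437,6.000)–(1.000,5.894)
cell (1,6): code 1000 → (2.000,6.180)–(1.437,6.000)
cell (2,4): code 0010 → (2.000,4.839)–(2.169,5.000)
cell (2,5): code 0011 → (2.169,5.000)–(2.135,6.000)
cell (2,6): code 0001 → (2.135,6.000)–(2.000,6.180)
total: 8 segments, chained into 1 closed loop(s), length Σ = 5.096930

segments=8 loops=1 length=5.097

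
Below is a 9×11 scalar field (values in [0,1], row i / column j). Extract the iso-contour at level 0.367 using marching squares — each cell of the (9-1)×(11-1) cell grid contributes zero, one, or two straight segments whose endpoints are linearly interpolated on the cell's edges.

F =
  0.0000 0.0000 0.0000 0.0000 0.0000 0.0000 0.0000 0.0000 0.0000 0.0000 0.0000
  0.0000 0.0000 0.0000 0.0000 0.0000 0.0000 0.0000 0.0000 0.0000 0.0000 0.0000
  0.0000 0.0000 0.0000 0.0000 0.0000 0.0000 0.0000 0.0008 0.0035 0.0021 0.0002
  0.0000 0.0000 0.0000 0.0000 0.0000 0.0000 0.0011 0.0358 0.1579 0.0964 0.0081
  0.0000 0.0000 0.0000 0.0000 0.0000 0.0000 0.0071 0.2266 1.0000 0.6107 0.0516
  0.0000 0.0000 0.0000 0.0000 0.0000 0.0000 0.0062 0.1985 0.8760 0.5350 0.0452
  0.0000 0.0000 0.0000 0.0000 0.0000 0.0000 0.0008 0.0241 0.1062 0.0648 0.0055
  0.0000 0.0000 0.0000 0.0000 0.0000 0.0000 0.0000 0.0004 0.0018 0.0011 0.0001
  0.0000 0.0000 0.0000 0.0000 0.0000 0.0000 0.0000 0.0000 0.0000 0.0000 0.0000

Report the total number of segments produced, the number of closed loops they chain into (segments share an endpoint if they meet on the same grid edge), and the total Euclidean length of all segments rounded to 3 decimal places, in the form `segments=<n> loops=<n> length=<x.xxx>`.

cell (3,7): code 0100 → (3.248,8.000)–(4.000,7.182)
cell (3,8): code 1100 → (3.526,9.000)–(3.248,8.000)
cell (3,9): code 1000 → (4.000,9.436)–(3.526,9.000)
cell (4,7): code 0110 → (4.000,7.182)–(5.000,7.249)
cell (4,9): code 1001 → (5.000,9.343)–(4.000,9.436)
cell (5,7): code 0010 → (5.000,7.249)–(5.661,8.000)
cell (5,8): code 0011 → (5.661,8.000)–(5.357,9.000)
cell (5,9): code 0001 → (5.357,9.000)–(5.000,9.343)
total: 8 segments, chained into 1 closed loop(s), length Σ = 7.340811

segments=8 loops=1 length=7.341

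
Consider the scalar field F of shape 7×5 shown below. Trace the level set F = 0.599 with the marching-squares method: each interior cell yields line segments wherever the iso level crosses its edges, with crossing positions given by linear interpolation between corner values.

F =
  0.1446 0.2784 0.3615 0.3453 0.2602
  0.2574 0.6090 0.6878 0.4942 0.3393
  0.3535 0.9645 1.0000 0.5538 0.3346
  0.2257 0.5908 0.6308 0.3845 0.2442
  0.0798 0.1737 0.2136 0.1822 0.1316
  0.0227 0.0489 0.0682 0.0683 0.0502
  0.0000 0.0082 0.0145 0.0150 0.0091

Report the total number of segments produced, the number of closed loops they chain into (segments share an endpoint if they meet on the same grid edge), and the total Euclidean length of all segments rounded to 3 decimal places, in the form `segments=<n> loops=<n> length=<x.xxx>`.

cell (0,0): code 0100 → (0.970,1.000)–(1.000,0.972)
cell (0,1): code 1100 → (0.728,2.000)–(0.970,1.000)
cell (0,2): code 1000 → (1.000,2.459)–(0.728,2.000)
cell (1,0): code 0110 → (1.000,0.972)–(2.000,0.402)
cell (1,2): code 1001 → (2.000,2.899)–(1.000,2.459)
cell (2,0): code 0010 → (2.000,0.402)–(2.978,1.000)
cell (2,1): code 0111 → (2.978,1.000)–(3.000,1.205)
cell (2,2): code 1001 → (3.000,2.129)–(2.000,2.899)
cell (3,1): code 0010 → (3.000,1.205)–(3.076,2.000)
cell (3,2): code 0001 → (3.076,2.000)–(3.000,2.129)
total: 10 segments, chained into 1 closed loop(s), length Σ = 7.410236

segments=10 loops=1 length=7.410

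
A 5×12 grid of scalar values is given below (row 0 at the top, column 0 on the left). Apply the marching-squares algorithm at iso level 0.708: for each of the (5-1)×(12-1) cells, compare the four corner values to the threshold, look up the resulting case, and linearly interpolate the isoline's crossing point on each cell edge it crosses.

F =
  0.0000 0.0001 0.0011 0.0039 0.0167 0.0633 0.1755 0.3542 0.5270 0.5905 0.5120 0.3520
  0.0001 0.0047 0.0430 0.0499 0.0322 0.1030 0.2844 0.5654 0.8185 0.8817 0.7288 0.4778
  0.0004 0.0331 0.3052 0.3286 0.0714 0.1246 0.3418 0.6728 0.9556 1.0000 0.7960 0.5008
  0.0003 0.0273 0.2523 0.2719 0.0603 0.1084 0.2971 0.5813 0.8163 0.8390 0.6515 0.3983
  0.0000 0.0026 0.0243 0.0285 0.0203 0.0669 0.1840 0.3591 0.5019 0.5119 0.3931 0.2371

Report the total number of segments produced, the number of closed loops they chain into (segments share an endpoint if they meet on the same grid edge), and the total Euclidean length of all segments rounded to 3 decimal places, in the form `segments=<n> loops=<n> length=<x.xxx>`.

segments=12 loops=1 length=9.598

cell (0,7): code 0100 → (0.621,8.000)–(1.000,7.563)
cell (0,8): code 1100 → (0.404,9.000)–(0.621,8.000)
cell (0,9): code 1100 → (0.904,10.000)–(0.404,9.000)
cell (0,10): code 1000 → (1.000,10.083)–(0.904,10.000)
cell (1,7): code 0110 → (1.000,7.563)–(2.000,7.124)
cell (1,10): code 1001 → (2.000,10.298)–(1.000,10.083)
cell (2,7): code 0110 → (2.000,7.124)–(3.000,7.539)
cell (2,9): code 1011 → (3.000,9.699)–(2.609,10.000)
cell (2,10): code 0001 → (2.609,10.000)–(2.000,10.298)
cell (3,7): code 0010 → (3.000,7.539)–(3.344,8.000)
cell (3,8): code 0011 → (3.344,8.000)–(3.400,9.000)
cell (3,9): code 0001 → (3.400,9.000)–(3.000,9.699)
total: 12 segments, chained into 1 closed loop(s), length Σ = 9.598107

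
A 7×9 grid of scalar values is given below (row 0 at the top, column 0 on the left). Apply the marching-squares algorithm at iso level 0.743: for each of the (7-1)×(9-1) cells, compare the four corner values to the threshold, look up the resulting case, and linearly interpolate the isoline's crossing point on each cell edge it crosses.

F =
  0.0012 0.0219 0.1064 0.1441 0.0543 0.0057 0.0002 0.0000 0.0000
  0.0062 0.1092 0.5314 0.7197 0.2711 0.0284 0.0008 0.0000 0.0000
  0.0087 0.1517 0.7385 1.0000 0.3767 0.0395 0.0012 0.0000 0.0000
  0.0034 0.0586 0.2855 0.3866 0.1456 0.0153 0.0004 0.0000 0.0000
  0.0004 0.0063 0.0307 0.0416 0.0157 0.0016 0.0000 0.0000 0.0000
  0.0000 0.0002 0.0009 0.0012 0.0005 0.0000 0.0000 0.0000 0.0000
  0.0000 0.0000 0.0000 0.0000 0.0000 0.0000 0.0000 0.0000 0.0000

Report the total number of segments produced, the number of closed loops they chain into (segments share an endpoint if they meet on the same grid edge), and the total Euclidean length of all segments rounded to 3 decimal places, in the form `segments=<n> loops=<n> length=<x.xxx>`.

cell (1,2): code 0100 → (1.083,3.000)–(2.000,2.017)
cell (1,3): code 1000 → (2.000,3.412)–(1.083,3.000)
cell (2,2): code 0010 → (2.000,2.017)–(2.419,3.000)
cell (2,3): code 0001 → (2.419,3.000)–(2.000,3.412)
total: 4 segments, chained into 1 closed loop(s), length Σ = 4.005603

segments=4 loops=1 length=4.006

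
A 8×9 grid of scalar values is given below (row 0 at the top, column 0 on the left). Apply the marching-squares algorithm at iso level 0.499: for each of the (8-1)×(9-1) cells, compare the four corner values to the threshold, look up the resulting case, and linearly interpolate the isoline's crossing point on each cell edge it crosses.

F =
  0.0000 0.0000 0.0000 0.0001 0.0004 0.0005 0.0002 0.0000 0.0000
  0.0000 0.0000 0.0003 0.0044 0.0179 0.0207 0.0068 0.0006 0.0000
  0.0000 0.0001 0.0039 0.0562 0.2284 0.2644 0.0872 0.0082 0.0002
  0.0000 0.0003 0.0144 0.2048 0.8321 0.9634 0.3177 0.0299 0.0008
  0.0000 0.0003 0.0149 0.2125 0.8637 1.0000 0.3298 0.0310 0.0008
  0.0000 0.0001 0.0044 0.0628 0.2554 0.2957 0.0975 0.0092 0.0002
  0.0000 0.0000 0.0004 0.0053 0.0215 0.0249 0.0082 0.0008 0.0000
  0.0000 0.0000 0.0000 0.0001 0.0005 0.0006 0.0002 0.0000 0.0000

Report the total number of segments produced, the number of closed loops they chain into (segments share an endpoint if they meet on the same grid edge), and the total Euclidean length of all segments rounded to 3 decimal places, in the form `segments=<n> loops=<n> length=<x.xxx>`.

segments=8 loops=1 length=7.611

cell (2,3): code 0100 → (2.448,4.000)–(3.000,3.469)
cell (2,4): code 1100 → (2.336,5.000)–(2.448,4.000)
cell (2,5): code 1000 → (3.000,5.719)–(2.336,5.000)
cell (3,3): code 0110 → (3.000,3.469)–(4.000,3.440)
cell (3,5): code 1001 → (4.000,5.748)–(3.000,5.719)
cell (4,3): code 0010 → (4.000,3.440)–(4.600,4.000)
cell (4,4): code 0011 → (4.600,4.000)–(4.711,5.000)
cell (4,5): code 0001 → (4.711,5.000)–(4.000,5.748)
total: 8 segments, chained into 1 closed loop(s), length Σ = 7.610595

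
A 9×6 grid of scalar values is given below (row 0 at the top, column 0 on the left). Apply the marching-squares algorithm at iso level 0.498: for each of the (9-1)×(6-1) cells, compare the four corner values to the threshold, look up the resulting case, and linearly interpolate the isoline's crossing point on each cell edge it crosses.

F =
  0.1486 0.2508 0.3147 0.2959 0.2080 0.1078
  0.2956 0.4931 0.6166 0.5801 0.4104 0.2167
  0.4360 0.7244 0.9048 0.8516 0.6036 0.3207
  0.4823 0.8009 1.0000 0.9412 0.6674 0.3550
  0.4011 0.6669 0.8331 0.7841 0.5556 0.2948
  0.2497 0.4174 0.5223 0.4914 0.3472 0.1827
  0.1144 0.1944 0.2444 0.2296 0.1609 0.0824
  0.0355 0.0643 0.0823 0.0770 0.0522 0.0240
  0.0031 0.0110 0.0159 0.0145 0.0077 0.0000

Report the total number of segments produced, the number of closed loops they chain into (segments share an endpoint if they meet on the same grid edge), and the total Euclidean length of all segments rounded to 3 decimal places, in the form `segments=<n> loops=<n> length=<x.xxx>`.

cell (0,1): code 0100 → (0.607,2.000)–(1.000,1.040)
cell (0,2): code 1100 → (0.711,3.000)–(0.607,2.000)
cell (0,3): code 1000 → (1.000,3.484)–(0.711,3.000)
cell (1,0): code 0100 → (1.021,1.000)–(2.000,0.215)
cell (1,1): code 1110 → (1.000,1.040)–(1.021,1.000)
cell (1,3): code 1101 → (1.453,4.000)–(1.000,3.484)
cell (1,4): code 1000 → (2.000,4.373)–(1.453,4.000)
cell (2,0): code 0110 → (2.000,0.215)–(3.000,0.049)
cell (2,4): code 1001 → (3.000,4.542)–(2.000,4.373)
cell (3,0): code 0110 → (3.000,0.049)–(4.000,0.365)
cell (3,4): code 1001 → (4.000,4.221)–(3.000,4.542)
cell (4,0): code 0010 → (4.000,0.365)–(4.677,1.000)
cell (4,1): code 0111 → (4.677,1.000)–(5.000,1.768)
cell (4,2): code 1011 → (5.000,2.786)–(4.977,3.000)
cell (4,3): code 0011 → (4.977,3.000)–(4.276,4.000)
cell (4,4): code 0001 → (4.276,4.000)–(4.000,4.221)
cell (5,1): code 0010 → (5.000,1.768)–(5.087,2.000)
cell (5,2): code 0001 → (5.087,2.000)–(5.000,2.786)
total: 18 segments, chained into 1 closed loop(s), length Σ = 13.972463

segments=18 loops=1 length=13.972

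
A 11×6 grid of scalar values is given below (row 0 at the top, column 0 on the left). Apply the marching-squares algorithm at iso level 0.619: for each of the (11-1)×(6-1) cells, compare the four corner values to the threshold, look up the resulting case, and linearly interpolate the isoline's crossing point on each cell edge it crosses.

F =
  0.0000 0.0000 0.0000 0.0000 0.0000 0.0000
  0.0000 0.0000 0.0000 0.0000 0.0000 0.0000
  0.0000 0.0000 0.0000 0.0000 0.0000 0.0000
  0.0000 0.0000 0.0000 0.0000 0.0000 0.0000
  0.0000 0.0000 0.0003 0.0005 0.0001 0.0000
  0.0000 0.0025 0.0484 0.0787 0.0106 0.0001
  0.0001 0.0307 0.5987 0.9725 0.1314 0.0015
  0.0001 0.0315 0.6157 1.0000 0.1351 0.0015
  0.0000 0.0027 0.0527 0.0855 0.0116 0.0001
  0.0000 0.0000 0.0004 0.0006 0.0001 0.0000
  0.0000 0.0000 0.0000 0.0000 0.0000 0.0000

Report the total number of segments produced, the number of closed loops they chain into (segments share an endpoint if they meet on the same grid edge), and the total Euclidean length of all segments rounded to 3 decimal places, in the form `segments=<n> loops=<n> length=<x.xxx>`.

segments=6 loops=1 length=5.285

cell (5,2): code 0100 → (5.604,3.000)–(6.000,2.054)
cell (5,3): code 1000 → (6.000,3.420)–(5.604,3.000)
cell (6,2): code 0110 → (6.000,2.054)–(7.000,2.009)
cell (6,3): code 1001 → (7.000,3.441)–(6.000,3.420)
cell (7,2): code 0010 → (7.000,2.009)–(7.417,3.000)
cell (7,3): code 0001 → (7.417,3.000)–(7.000,3.441)
total: 6 segments, chained into 1 closed loop(s), length Σ = 5.285142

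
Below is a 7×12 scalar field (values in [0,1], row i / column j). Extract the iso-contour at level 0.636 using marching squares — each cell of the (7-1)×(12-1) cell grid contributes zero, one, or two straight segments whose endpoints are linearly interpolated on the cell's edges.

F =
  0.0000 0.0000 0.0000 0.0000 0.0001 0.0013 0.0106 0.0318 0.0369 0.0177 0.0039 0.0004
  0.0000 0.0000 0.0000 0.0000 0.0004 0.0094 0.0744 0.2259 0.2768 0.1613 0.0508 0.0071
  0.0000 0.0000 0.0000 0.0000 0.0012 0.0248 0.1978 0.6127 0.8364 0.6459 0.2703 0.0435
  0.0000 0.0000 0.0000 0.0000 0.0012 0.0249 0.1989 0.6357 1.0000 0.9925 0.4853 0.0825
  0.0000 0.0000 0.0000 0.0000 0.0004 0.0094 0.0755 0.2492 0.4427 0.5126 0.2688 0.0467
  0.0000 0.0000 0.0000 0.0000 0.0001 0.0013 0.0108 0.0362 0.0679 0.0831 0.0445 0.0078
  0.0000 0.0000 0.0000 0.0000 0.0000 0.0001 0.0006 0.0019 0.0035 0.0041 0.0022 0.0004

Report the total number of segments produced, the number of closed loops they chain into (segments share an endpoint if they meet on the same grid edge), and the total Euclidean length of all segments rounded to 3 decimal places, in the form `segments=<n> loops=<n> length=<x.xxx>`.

cell (1,7): code 0100 → (1.642,8.000)–(2.000,7.104)
cell (1,8): code 1100 → (1.980,9.000)–(1.642,8.000)
cell (1,9): code 1000 → (2.000,9.026)–(1.980,9.000)
cell (2,7): code 0110 → (2.000,7.104)–(3.000,7.001)
cell (2,9): code 1001 → (3.000,9.703)–(2.000,9.026)
cell (3,7): code 0010 → (3.000,7.001)–(3.653,8.000)
cell (3,8): code 0011 → (3.653,8.000)–(3.743,9.000)
cell (3,9): code 0001 → (3.743,9.000)–(3.000,9.703)
total: 8 segments, chained into 1 closed loop(s), length Σ = 7.486679

segments=8 loops=1 length=7.487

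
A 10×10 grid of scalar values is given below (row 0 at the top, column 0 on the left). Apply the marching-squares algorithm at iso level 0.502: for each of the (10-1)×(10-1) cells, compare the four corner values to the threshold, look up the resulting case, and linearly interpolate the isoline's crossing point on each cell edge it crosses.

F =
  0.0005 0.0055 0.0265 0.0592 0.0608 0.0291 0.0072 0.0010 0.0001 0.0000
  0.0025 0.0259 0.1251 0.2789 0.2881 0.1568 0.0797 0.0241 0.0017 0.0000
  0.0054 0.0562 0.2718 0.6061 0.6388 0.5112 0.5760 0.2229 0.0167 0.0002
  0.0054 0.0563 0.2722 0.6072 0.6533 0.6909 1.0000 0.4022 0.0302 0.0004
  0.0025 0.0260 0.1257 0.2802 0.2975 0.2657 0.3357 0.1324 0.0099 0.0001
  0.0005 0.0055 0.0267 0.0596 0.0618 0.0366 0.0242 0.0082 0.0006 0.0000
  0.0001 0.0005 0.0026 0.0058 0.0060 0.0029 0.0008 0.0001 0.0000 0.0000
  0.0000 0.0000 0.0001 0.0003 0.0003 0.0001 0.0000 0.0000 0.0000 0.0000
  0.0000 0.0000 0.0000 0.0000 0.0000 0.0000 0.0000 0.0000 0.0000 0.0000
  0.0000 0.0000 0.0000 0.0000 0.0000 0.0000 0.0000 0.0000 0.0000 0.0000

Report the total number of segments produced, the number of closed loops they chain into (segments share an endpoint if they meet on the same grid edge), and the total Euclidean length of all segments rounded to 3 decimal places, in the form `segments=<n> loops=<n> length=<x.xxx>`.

segments=12 loops=1 length=10.577

cell (1,2): code 0100 → (1.682,3.000)–(2.000,2.689)
cell (1,3): code 1100 → (1.610,4.000)–(1.682,3.000)
cell (1,4): code 1100 → (1.974,5.000)–(1.610,4.000)
cell (1,5): code 1100 → (1.851,6.000)–(1.974,5.000)
cell (1,6): code 1000 → (2.000,6.210)–(1.851,6.000)
cell (2,2): code 0110 → (2.000,2.689)–(3.000,2.686)
cell (2,6): code 1001 → (3.000,6.833)–(2.000,6.210)
cell (3,2): code 0010 → (3.000,2.686)–(3.322,3.000)
cell (3,3): code 0011 → (3.322,3.000)–(3.425,4.000)
cell (3,4): code 0011 → (3.425,4.000)–(3.444,5.000)
cell (3,5): code 0011 → (3.444,5.000)–(3.750,6.000)
cell (3,6): code 0001 → (3.750,6.000)–(3.000,6.833)
total: 12 segments, chained into 1 closed loop(s), length Σ = 10.576591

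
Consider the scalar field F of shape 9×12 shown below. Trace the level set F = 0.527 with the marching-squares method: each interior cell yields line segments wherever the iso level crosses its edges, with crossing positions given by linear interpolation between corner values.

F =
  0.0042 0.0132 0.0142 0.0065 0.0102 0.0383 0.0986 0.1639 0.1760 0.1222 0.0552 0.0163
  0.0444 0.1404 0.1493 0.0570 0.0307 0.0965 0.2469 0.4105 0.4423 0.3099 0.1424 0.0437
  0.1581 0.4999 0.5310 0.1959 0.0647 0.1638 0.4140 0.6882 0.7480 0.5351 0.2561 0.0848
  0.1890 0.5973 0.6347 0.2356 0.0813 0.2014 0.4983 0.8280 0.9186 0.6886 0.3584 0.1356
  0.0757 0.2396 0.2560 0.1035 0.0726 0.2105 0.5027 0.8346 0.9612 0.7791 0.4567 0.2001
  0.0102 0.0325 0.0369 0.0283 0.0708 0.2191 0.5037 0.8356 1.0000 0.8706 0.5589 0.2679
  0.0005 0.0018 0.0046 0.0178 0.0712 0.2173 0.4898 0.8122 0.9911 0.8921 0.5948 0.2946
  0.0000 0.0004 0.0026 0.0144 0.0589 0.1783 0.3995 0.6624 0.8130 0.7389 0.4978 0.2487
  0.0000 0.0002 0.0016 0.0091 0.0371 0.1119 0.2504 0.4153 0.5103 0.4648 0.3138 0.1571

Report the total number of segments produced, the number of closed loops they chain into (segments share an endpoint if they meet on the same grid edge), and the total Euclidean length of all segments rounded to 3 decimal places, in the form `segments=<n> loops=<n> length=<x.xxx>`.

segments=28 loops=2 length=21.980

cell (1,1): code 0100 → (1.990,2.000)–(2.000,1.871)
cell (1,2): code 1000 → (2.000,2.012)–(1.990,2.000)
cell (1,6): code 0100 → (1.420,7.000)–(2.000,6.412)
cell (1,7): code 1100 → (1.277,8.000)–(1.420,7.000)
cell (1,8): code 1100 → (1.964,9.000)–(1.277,8.000)
cell (1,9): code 1000 → (2.000,9.029)–(1.964,9.000)
cell (2,0): code 0100 → (2.278,1.000)–(3.000,0.828)
cell (2,1): code 1110 → (2.000,1.871)–(2.278,1.000)
cell (2,2): code 1001 → (3.000,2.270)–(2.000,2.012)
cell (2,6): code 0110 → (2.000,6.412)–(3.000,6.087)
cell (2,9): code 1001 → (3.000,9.489)–(2.000,9.029)
cell (3,0): code 0010 → (3.000,0.828)–(3.197,1.000)
cell (3,1): code 0011 → (3.197,1.000)–(3.284,2.000)
cell (3,2): code 0001 → (3.284,2.000)–(3.000,2.270)
cell (3,6): code 0110 → (3.000,6.087)–(4.000,6.073)
cell (3,9): code 1001 → (4.000,9.782)–(3.000,9.489)
cell (4,6): code 0110 → (4.000,6.073)–(5.000,6.070)
cell (4,9): code 1101 → (4.688,10.000)–(4.000,9.782)
cell (4,10): code 1000 → (5.000,10.110)–(4.688,10.000)
cell (5,6): code 0110 → (5.000,6.070)–(6.000,6.115)
cell (5,10): code 1001 → (6.000,10.226)–(5.000,10.110)
cell (6,6): code 0110 → (6.000,6.115)–(7.000,6.485)
cell (6,9): code 1011 → (7.000,9.879)–(6.699,10.000)
cell (6,10): code 0001 → (6.699,10.000)–(6.000,10.226)
cell (7,6): code 0010 → (7.000,6.485)–(7.548,7.000)
cell (7,7): code 0011 → (7.548,7.000)–(7.945,8.000)
cell (7,8): code 0011 → (7.945,8.000)–(7.773,9.000)
cell (7,9): code 0001 → (7.773,9.000)–(7.000,9.879)
total: 28 segments, chained into 2 closed loop(s), length Σ = 21.980061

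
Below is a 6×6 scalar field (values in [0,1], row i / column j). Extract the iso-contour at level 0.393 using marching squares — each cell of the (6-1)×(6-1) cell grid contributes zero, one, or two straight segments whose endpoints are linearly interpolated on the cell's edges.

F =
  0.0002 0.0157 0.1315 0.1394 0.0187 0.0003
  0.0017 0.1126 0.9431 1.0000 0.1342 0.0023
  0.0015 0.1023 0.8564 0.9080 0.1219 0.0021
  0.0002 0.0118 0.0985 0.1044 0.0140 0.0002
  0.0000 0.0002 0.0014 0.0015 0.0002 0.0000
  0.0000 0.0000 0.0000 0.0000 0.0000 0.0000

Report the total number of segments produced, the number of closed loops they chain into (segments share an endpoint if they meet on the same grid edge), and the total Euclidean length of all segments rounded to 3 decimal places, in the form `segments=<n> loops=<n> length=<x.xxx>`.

cell (0,1): code 0100 → (0.322,2.000)–(1.000,1.338)
cell (0,2): code 1100 → (0.295,3.000)–(0.322,2.000)
cell (0,3): code 1000 → (1.000,3.701)–(0.295,3.000)
cell (1,1): code 0110 → (1.000,1.338)–(2.000,1.385)
cell (1,3): code 1001 → (2.000,3.655)–(1.000,3.701)
cell (2,1): code 0010 → (2.000,1.385)–(2.611,2.000)
cell (2,2): code 0011 → (2.611,2.000)–(2.641,3.000)
cell (2,3): code 0001 → (2.641,3.000)–(2.000,3.655)
total: 8 segments, chained into 1 closed loop(s), length Σ = 7.728536

segments=8 loops=1 length=7.729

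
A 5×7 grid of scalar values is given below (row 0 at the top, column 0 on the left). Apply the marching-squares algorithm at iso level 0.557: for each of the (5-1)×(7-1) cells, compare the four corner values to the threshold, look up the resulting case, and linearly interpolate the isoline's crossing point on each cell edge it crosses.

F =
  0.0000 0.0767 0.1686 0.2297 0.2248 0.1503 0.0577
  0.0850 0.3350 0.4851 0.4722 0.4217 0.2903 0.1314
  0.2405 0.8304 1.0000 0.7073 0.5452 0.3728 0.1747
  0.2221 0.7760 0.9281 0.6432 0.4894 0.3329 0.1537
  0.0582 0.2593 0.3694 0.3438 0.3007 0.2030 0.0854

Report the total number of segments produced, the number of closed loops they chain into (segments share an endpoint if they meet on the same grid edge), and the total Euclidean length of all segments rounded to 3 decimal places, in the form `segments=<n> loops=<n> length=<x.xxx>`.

segments=10 loops=1 length=9.292

cell (1,0): code 0100 → (1.448,1.000)–(2.000,0.537)
cell (1,1): code 1100 → (1.140,2.000)–(1.448,1.000)
cell (1,2): code 1100 → (1.361,3.000)–(1.140,2.000)
cell (1,3): code 1000 → (2.000,3.927)–(1.361,3.000)
cell (2,0): code 0110 → (2.000,0.537)–(3.000,0.605)
cell (2,3): code 1001 → (3.000,3.560)–(2.000,3.927)
cell (3,0): code 0010 → (3.000,0.605)–(3.424,1.000)
cell (3,1): code 0011 → (3.424,1.000)–(3.664,2.000)
cell (3,2): code 0011 → (3.664,2.000)–(3.288,3.000)
cell (3,3): code 0001 → (3.288,3.000)–(3.000,3.560)
total: 10 segments, chained into 1 closed loop(s), length Σ = 9.291665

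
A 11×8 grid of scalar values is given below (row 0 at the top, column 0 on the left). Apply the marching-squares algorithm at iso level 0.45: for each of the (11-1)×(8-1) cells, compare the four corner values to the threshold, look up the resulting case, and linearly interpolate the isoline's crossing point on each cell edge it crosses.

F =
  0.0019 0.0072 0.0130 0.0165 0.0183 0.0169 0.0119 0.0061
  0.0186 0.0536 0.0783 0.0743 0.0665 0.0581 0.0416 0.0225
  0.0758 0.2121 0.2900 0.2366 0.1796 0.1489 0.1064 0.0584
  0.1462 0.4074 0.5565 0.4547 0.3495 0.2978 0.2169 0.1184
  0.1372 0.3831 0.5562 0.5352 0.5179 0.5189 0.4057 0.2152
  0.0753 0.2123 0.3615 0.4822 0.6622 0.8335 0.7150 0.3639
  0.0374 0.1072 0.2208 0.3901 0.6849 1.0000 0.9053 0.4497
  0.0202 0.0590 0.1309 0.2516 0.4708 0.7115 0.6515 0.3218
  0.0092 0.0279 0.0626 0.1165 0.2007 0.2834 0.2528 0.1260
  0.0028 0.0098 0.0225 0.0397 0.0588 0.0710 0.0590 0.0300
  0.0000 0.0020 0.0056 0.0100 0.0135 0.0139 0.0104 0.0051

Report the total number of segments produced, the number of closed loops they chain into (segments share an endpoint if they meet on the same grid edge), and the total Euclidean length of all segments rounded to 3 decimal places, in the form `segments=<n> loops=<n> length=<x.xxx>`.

segments=20 loops=1 length=16.498

cell (2,1): code 0100 → (2.600,2.000)–(3.000,1.286)
cell (2,2): code 1100 → (2.978,3.000)–(2.600,2.000)
cell (2,3): code 1000 → (3.000,3.045)–(2.978,3.000)
cell (3,1): code 0110 → (3.000,1.286)–(4.000,1.386)
cell (3,3): code 1101 → (3.597,4.000)–(3.000,3.045)
cell (3,4): code 1100 → (3.688,5.000)–(3.597,4.000)
cell (3,5): code 1000 → (4.000,5.609)–(3.688,5.000)
cell (4,1): code 0010 → (4.000,1.386)–(4.545,2.000)
cell (4,2): code 0111 → (4.545,2.000)–(5.000,2.733)
cell (4,5): code 1101 → (4.143,6.000)–(4.000,5.609)
cell (4,6): code 1000 → (5.000,6.755)–(4.143,6.000)
cell (5,2): code 0010 → (5.000,2.733)–(5.350,3.000)
cell (5,3): code 0111 → (5.350,3.000)–(6.000,3.203)
cell (5,6): code 1001 → (6.000,6.999)–(5.000,6.755)
cell (6,3): code 0110 → (6.000,3.203)–(7.000,3.905)
cell (6,6): code 1001 → (7.000,6.611)–(6.000,6.999)
cell (7,3): code 0010 → (7.000,3.905)–(7.077,4.000)
cell (7,4): code 0011 → (7.077,4.000)–(7.611,5.000)
cell (7,5): code 0011 → (7.611,5.000)–(7.505,6.000)
cell (7,6): code 0001 → (7.505,6.000)–(7.000,6.611)
total: 20 segments, chained into 1 closed loop(s), length Σ = 16.498241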